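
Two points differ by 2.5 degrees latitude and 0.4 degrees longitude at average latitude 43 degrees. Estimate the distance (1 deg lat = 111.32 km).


dlat_km = 2.5 * 111.32 = 278.3
dlon_km = 0.4 * 111.32 * cos(43) ≈ 32.566
dist = sqrt(278.3^2 + 32.566^2) ≈ 280.2 km

280.2 km


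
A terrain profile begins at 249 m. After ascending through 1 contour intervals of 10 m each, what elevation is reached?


elevation = 249 + 1 * 10 = 259 m

259 m


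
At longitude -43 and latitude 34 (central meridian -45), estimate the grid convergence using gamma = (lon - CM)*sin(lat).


gamma = (-43 - -45) * sin(34) = 2 * 0.559193 = 1.118 degrees

1.118 degrees


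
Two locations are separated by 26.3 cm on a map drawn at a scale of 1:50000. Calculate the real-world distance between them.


ground = 26.3 cm * 50000 / 100 = 13150.0 m = 13.15 km

13.15 km


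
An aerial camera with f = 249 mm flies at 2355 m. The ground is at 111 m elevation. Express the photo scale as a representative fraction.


scale = f / (H - h) = 249 mm / 2244 m = 249 / 2244000 = 1:9012

1:9012


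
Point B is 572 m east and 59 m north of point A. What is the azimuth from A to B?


az = atan2(572, 59) = 84.1 deg
adjusted to 0-360: 84.1 degrees

84.1 degrees


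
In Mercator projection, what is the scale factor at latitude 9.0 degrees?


SF = 1 / cos(9.0) = 1 / 0.987688 = 1.012

1.012


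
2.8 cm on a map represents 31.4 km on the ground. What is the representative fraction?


ground = 31.4 km = 3140000 cm; RF denominator = ground / map = 3140000 / 2.8 ≈ 1121429; RF = 1:1121429

1:1121429


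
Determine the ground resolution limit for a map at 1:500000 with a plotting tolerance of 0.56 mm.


ground = 0.56 mm * 500000 / 1000 = 280.0 m

280.0 m


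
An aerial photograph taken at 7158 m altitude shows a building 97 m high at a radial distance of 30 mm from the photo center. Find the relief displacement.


d = h * r / H = 97 * 30 / 7158 = 0.41 mm

0.41 mm


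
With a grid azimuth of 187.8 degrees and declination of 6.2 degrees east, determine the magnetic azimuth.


magnetic azimuth = grid azimuth - declination (east +ve)
mag_az = 187.8 - 6.2 = 181.6 degrees

181.6 degrees


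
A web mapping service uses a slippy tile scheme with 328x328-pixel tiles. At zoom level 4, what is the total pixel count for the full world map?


tiles per axis = 2^4 = 16
total tiles = 16^2 = 256
pixels per axis = 16 * 328 = 5248
total pixels = 5248^2 = 27541504

27541504 pixels


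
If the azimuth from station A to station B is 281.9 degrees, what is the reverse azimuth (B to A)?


back azimuth = (281.9 + 180) mod 360 = 101.9 degrees

101.9 degrees


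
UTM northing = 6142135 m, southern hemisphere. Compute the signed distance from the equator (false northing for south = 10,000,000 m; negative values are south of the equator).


For southern: actual = 6142135 - 10000000 = -3857865 m

-3857865 m


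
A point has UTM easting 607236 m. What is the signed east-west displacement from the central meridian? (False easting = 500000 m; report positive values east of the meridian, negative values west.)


displacement = 607236 - 500000 = 107236 m

107236 m


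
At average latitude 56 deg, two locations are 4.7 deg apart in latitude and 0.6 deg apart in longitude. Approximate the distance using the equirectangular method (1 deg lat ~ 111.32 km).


dlat_km = 4.7 * 111.32 = 523.204
dlon_km = 0.6 * 111.32 * cos(56) ≈ 37.35
dist = sqrt(523.204^2 + 37.35^2) ≈ 524.5 km

524.5 km


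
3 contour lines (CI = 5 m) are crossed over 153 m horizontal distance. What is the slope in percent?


elevation change = 3 * 5 = 15 m
slope = 15 / 153 * 100 = 9.8%

9.8%


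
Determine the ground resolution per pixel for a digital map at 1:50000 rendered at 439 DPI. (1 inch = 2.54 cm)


pixel_cm = 2.54 / 439 ≈ 0.005786 cm
ground = pixel_cm * 50000 / 100 = 2.54 * 50000 / (439 * 100) = 127000 / 43900 ≈ 2.89 m

2.89 m


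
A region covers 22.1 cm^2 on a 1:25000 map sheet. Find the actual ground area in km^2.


ground_area = 22.1 * (25000/100)^2 = 1381250.0 m^2 = 1.38125 km^2 ≈ 1.381 km^2

1.381 km^2


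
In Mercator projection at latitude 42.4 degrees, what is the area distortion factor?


area_distortion = 1/cos^2(42.4) = 1.834

1.834


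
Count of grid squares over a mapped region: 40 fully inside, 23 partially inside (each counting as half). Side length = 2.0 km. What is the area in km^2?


effective squares = 40 + 23 * 0.5 = 51.5
area = 51.5 * 4.0 = 206.0 km^2

206.0 km^2


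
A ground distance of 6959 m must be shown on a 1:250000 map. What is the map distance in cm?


map_cm = 6959 * 100 / 250000 = 2.7836 cm ≈ 2.78 cm

2.78 cm


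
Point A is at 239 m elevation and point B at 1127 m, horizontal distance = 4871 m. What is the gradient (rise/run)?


gradient = (1127 - 239) / 4871 = 888 / 4871 = 0.1823

0.1823


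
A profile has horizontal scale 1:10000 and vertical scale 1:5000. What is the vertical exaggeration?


VE = horizontal_scale / vertical_scale = 10000 / 5000 = 2.0

2.0x


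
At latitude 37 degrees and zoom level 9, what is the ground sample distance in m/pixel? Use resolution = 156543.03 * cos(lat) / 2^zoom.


res = 156543.03 * cos(37) / 2^9 = 156543.03 * 0.79863551 / 512 = 244.18 m/pixel

244.18 m/pixel


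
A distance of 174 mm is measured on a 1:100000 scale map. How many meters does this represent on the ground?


ground = 174 mm * 100000 / 1000 = 17400.0 m

17400.0 m


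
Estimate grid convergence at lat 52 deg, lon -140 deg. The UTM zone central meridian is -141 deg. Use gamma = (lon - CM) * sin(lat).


gamma = (-140 - -141) * sin(52) = 1 * 0.788011 = 0.788 degrees

0.788 degrees


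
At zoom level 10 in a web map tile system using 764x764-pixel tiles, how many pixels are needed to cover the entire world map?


tiles per axis = 2^10 = 1024
total tiles = 1024^2 = 1048576
pixels per axis = 1024 * 764 = 782336
total pixels = 782336^2 = 612049616896

612049616896 pixels


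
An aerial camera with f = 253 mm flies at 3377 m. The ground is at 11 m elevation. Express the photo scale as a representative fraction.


scale = f / (H - h) = 253 mm / 3366 m = 253 / 3366000 = 1:13304

1:13304


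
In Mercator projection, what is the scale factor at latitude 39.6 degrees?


SF = 1 / cos(39.6) = 1 / 0.770513 = 1.298

1.298


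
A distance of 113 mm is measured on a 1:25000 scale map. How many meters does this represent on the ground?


ground = 113 mm * 25000 / 1000 = 2825.0 m

2825.0 m


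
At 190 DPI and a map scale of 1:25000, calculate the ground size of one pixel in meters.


pixel_cm = 2.54 / 190 ≈ 0.013368 cm
ground = pixel_cm * 25000 / 100 = 2.54 * 25000 / (190 * 100) = 63500 / 19000 ≈ 3.34 m

3.34 m


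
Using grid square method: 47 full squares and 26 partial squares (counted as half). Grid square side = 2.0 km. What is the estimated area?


effective squares = 47 + 26 * 0.5 = 60.0
area = 60.0 * 4.0 = 240.0 km^2

240.0 km^2


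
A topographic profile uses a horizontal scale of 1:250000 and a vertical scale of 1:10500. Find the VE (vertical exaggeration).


VE = horizontal_scale / vertical_scale = 250000 / 10500 ≈ 23.8

23.8x


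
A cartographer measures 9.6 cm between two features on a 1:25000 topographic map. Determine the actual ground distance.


ground = 9.6 cm * 25000 / 100 = 2400.0 m = 2.4 km

2.4 km


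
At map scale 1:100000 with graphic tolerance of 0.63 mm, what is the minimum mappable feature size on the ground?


ground = 0.63 mm * 100000 / 1000 = 63.0 m

63.0 m


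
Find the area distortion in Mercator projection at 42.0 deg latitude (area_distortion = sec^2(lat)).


area_distortion = 1/cos^2(42.0) = 1.811

1.811


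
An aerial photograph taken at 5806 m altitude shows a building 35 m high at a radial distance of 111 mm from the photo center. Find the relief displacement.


d = h * r / H = 35 * 111 / 5806 = 0.67 mm

0.67 mm


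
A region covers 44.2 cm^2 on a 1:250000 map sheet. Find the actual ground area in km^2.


ground_area = 44.2 * (250000/100)^2 = 276250000.0 m^2 = 276.25 km^2

276.25 km^2


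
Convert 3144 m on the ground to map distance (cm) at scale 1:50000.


map_cm = 3144 * 100 / 50000 = 6.288 cm ≈ 6.29 cm

6.29 cm


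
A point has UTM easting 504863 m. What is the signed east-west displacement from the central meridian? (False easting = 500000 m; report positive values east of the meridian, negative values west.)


displacement = 504863 - 500000 = 4863 m

4863 m


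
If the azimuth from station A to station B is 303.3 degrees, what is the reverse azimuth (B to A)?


back azimuth = (303.3 + 180) mod 360 = 123.3 degrees

123.3 degrees


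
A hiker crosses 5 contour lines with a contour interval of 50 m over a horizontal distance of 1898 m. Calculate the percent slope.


elevation change = 5 * 50 = 250 m
slope = 250 / 1898 * 100 = 13.2%

13.2%


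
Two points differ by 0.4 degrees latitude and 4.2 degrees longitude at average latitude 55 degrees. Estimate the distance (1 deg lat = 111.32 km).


dlat_km = 0.4 * 111.32 = 44.528
dlon_km = 4.2 * 111.32 * cos(55) ≈ 268.172
dist = sqrt(44.528^2 + 268.172^2) ≈ 271.8 km

271.8 km


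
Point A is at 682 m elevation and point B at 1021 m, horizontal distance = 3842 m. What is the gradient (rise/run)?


gradient = (1021 - 682) / 3842 = 339 / 3842 = 0.0882

0.0882


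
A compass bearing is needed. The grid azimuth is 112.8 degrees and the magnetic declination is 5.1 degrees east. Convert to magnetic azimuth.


magnetic azimuth = grid azimuth - declination (east +ve)
mag_az = 112.8 - 5.1 = 107.7 degrees

107.7 degrees


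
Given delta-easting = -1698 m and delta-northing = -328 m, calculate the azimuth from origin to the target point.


az = atan2(-1698, -328) = -100.9 deg
adjusted to 0-360: 259.1 degrees

259.1 degrees


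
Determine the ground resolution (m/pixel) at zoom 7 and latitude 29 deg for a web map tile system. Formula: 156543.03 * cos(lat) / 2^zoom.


res = 156543.03 * cos(29) / 2^7 = 156543.03 * 0.87461971 / 128 = 1069.65 m/pixel

1069.65 m/pixel


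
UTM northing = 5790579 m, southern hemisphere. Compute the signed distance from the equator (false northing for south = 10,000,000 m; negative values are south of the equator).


For southern: actual = 5790579 - 10000000 = -4209421 m

-4209421 m


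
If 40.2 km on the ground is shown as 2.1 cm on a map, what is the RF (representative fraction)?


ground = 40.2 km = 4020000 cm; RF denominator = ground / map = 4020000 / 2.1 ≈ 1914286; RF = 1:1914286

1:1914286


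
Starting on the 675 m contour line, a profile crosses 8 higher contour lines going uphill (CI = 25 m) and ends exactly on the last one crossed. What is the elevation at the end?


elevation = 675 + 8 * 25 = 875 m

875 m


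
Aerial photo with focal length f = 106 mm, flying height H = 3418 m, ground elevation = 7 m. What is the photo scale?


scale = f / (H - h) = 106 mm / 3411 m = 106 / 3411000 = 1:32179

1:32179


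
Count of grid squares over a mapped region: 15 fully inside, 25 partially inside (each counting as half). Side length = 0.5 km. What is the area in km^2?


effective squares = 15 + 25 * 0.5 = 27.5
area = 27.5 * 0.25 = 6.875 km^2

6.875 km^2


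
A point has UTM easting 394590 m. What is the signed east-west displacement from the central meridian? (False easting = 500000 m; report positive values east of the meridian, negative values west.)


displacement = 394590 - 500000 = -105410 m

-105410 m


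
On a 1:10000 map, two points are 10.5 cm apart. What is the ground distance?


ground = 10.5 cm * 10000 / 100 = 1050.0 m = 1.05 km

1.05 km


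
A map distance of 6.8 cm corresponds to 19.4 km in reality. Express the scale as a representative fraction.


ground = 19.4 km = 1940000 cm; RF denominator = ground / map = 1940000 / 6.8 ≈ 285294; RF = 1:285294

1:285294


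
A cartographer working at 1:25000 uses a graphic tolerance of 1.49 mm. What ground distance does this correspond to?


ground = 1.49 mm * 25000 / 1000 = 37.25 m

37.25 m


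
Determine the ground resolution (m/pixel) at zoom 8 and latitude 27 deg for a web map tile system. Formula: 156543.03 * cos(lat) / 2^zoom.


res = 156543.03 * cos(27) / 2^8 = 156543.03 * 0.89100652 / 256 = 544.85 m/pixel

544.85 m/pixel


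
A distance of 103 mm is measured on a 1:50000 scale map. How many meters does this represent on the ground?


ground = 103 mm * 50000 / 1000 = 5150.0 m

5150.0 m


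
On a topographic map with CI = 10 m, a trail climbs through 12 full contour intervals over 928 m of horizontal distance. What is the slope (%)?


elevation change = 12 * 10 = 120 m
slope = 120 / 928 * 100 = 12.9%

12.9%


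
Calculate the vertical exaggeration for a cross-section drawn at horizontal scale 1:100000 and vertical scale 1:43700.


VE = horizontal_scale / vertical_scale = 100000 / 43700 ≈ 2.3

2.3x


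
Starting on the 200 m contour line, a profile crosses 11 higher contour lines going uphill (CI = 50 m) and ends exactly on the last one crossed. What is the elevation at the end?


elevation = 200 + 11 * 50 = 750 m

750 m


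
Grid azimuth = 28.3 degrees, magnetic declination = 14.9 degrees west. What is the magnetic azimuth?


magnetic azimuth = grid azimuth - declination (east +ve)
mag_az = 28.3 - -14.9 = 43.2 degrees

43.2 degrees


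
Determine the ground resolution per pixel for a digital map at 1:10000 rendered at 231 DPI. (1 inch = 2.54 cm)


pixel_cm = 2.54 / 231 ≈ 0.010996 cm
ground = pixel_cm * 10000 / 100 = 2.54 * 10000 / (231 * 100) = 25400 / 23100 ≈ 1.1 m

1.1 m


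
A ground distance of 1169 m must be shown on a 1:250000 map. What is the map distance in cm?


map_cm = 1169 * 100 / 250000 = 0.4676 cm ≈ 0.47 cm

0.47 cm


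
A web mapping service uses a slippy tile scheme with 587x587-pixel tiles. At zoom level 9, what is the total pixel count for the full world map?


tiles per axis = 2^9 = 512
total tiles = 512^2 = 262144
pixels per axis = 512 * 587 = 300544
total pixels = 300544^2 = 90326695936

90326695936 pixels


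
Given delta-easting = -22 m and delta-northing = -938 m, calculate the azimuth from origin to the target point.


az = atan2(-22, -938) = -178.7 deg
adjusted to 0-360: 181.3 degrees

181.3 degrees


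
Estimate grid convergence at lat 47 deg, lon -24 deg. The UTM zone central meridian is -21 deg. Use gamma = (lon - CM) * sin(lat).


gamma = (-24 - -21) * sin(47) = -3 * 0.731354 = -2.194 degrees

-2.194 degrees


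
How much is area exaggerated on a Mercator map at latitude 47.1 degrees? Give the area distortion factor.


area_distortion = 1/cos^2(47.1) = 2.158

2.158


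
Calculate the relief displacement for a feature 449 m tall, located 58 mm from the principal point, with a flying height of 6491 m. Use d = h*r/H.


d = h * r / H = 449 * 58 / 6491 = 4.01 mm

4.01 mm


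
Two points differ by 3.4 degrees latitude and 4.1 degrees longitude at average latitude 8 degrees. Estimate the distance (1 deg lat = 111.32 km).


dlat_km = 3.4 * 111.32 = 378.488
dlon_km = 4.1 * 111.32 * cos(8) ≈ 451.97
dist = sqrt(378.488^2 + 451.97^2) ≈ 589.5 km

589.5 km


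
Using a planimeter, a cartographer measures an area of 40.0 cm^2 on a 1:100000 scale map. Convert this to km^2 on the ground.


ground_area = 40.0 * (100000/100)^2 = 40000000.0 m^2 = 40.0 km^2

40.0 km^2


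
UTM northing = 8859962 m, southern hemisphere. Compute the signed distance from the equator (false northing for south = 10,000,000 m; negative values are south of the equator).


For southern: actual = 8859962 - 10000000 = -1140038 m

-1140038 m


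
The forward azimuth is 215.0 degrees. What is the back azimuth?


back azimuth = (215.0 + 180) mod 360 = 35.0 degrees

35.0 degrees


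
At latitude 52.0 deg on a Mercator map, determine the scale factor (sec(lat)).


SF = 1 / cos(52.0) = 1 / 0.615661 = 1.624

1.624


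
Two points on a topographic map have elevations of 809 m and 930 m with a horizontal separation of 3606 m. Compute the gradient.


gradient = (930 - 809) / 3606 = 121 / 3606 = 0.0336

0.0336


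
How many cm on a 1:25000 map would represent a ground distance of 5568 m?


map_cm = 5568 * 100 / 25000 = 22.272 cm ≈ 22.27 cm

22.27 cm


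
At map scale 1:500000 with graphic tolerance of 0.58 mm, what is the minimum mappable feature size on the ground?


ground = 0.58 mm * 500000 / 1000 = 290.0 m

290.0 m


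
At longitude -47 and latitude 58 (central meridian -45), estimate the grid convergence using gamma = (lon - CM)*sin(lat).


gamma = (-47 - -45) * sin(58) = -2 * 0.848048 = -1.696 degrees

-1.696 degrees


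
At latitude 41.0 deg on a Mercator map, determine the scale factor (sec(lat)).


SF = 1 / cos(41.0) = 1 / 0.75471 = 1.325

1.325


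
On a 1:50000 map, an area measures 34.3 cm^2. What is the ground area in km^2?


ground_area = 34.3 * (50000/100)^2 = 8575000.0 m^2 = 8.575 km^2

8.575 km^2


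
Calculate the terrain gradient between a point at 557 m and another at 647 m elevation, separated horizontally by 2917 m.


gradient = (647 - 557) / 2917 = 90 / 2917 = 0.0309

0.0309


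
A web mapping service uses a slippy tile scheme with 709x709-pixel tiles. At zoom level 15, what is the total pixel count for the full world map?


tiles per axis = 2^15 = 32768
total tiles = 32768^2 = 1073741824
pixels per axis = 32768 * 709 = 23232512
total pixels = 23232512^2 = 539749613830144

539749613830144 pixels


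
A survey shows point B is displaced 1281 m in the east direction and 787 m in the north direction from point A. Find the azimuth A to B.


az = atan2(1281, 787) = 58.4 deg
adjusted to 0-360: 58.4 degrees

58.4 degrees


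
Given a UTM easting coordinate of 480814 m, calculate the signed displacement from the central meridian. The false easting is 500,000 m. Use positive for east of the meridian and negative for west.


displacement = 480814 - 500000 = -19186 m

-19186 m


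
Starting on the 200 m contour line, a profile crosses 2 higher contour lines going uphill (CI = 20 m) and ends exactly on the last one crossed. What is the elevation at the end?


elevation = 200 + 2 * 20 = 240 m

240 m


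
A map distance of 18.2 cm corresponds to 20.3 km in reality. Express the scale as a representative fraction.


ground = 20.3 km = 2030000 cm; RF denominator = ground / map = 2030000 / 18.2 ≈ 111538; RF = 1:111538

1:111538


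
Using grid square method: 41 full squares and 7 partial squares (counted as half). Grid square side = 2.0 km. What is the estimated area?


effective squares = 41 + 7 * 0.5 = 44.5
area = 44.5 * 4.0 = 178.0 km^2

178.0 km^2


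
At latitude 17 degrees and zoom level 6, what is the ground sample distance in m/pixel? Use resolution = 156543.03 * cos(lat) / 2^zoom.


res = 156543.03 * cos(17) / 2^6 = 156543.03 * 0.95630476 / 64 = 2339.11 m/pixel

2339.11 m/pixel


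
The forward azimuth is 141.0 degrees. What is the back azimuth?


back azimuth = (141.0 + 180) mod 360 = 321.0 degrees

321.0 degrees


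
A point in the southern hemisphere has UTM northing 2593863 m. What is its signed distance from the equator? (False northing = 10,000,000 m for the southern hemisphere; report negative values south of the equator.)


For southern: actual = 2593863 - 10000000 = -7406137 m

-7406137 m


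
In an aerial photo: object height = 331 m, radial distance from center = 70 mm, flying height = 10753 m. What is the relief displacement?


d = h * r / H = 331 * 70 / 10753 = 2.15 mm

2.15 mm


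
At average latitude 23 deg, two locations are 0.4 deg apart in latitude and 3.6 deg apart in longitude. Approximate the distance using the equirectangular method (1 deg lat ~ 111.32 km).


dlat_km = 0.4 * 111.32 = 44.528
dlon_km = 3.6 * 111.32 * cos(23) ≈ 368.894
dist = sqrt(44.528^2 + 368.894^2) ≈ 371.6 km

371.6 km


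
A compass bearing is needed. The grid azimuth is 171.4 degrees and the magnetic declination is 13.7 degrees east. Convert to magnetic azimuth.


magnetic azimuth = grid azimuth - declination (east +ve)
mag_az = 171.4 - 13.7 = 157.7 degrees

157.7 degrees


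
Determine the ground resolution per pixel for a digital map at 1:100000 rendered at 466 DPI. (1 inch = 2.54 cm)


pixel_cm = 2.54 / 466 ≈ 0.005451 cm
ground = pixel_cm * 100000 / 100 = 2.54 * 100000 / (466 * 100) = 254000 / 46600 ≈ 5.45 m

5.45 m


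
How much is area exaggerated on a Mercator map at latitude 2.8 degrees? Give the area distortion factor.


area_distortion = 1/cos^2(2.8) = 1.002

1.002


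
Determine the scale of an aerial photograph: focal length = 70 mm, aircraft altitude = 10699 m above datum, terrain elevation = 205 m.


scale = f / (H - h) = 70 mm / 10494 m = 70 / 10494000 = 1:149914

1:149914


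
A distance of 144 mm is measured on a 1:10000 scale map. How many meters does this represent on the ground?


ground = 144 mm * 10000 / 1000 = 1440.0 m

1440.0 m


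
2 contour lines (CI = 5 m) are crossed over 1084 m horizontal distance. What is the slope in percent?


elevation change = 2 * 5 = 10 m
slope = 10 / 1084 * 100 = 0.9%

0.9%


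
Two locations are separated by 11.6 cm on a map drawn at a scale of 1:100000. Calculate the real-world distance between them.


ground = 11.6 cm * 100000 / 100 = 11600.0 m = 11.6 km

11.6 km


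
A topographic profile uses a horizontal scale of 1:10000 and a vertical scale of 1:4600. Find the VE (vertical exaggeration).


VE = horizontal_scale / vertical_scale = 10000 / 4600 ≈ 2.2

2.2x


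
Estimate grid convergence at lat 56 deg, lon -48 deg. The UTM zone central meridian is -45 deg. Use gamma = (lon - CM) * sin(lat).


gamma = (-48 - -45) * sin(56) = -3 * 0.829038 = -2.487 degrees

-2.487 degrees


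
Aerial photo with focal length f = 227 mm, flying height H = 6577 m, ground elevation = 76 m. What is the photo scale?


scale = f / (H - h) = 227 mm / 6501 m = 227 / 6501000 = 1:28639

1:28639


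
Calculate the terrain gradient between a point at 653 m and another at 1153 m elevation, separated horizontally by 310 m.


gradient = (1153 - 653) / 310 = 500 / 310 = 1.6129

1.6129


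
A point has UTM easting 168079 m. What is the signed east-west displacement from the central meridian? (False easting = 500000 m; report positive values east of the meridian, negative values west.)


displacement = 168079 - 500000 = -331921 m

-331921 m


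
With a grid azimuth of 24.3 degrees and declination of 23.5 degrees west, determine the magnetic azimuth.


magnetic azimuth = grid azimuth - declination (east +ve)
mag_az = 24.3 - -23.5 = 47.8 degrees

47.8 degrees


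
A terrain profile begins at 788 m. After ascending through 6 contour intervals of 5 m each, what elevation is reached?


elevation = 788 + 6 * 5 = 818 m

818 m


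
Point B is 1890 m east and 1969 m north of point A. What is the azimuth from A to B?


az = atan2(1890, 1969) = 43.8 deg
adjusted to 0-360: 43.8 degrees

43.8 degrees


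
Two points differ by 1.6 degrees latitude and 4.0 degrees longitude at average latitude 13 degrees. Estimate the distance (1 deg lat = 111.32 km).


dlat_km = 1.6 * 111.32 = 178.112
dlon_km = 4.0 * 111.32 * cos(13) ≈ 433.868
dist = sqrt(178.112^2 + 433.868^2) ≈ 469.0 km

469.0 km


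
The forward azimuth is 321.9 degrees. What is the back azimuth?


back azimuth = (321.9 + 180) mod 360 = 141.9 degrees

141.9 degrees


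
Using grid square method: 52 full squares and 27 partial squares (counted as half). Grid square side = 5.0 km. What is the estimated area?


effective squares = 52 + 27 * 0.5 = 65.5
area = 65.5 * 25.0 = 1637.5 km^2

1637.5 km^2


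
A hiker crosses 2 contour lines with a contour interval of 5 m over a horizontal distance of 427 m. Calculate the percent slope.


elevation change = 2 * 5 = 10 m
slope = 10 / 427 * 100 = 2.3%

2.3%


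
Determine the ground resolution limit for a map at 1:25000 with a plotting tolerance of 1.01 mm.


ground = 1.01 mm * 25000 / 1000 = 25.25 m

25.25 m


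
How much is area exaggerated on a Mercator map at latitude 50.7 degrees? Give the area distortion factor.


area_distortion = 1/cos^2(50.7) = 2.493

2.493


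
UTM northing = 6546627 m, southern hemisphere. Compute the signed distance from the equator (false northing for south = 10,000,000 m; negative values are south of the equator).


For southern: actual = 6546627 - 10000000 = -3453373 m

-3453373 m


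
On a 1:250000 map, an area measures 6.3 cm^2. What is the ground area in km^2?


ground_area = 6.3 * (250000/100)^2 = 39375000.0 m^2 = 39.375 km^2

39.375 km^2


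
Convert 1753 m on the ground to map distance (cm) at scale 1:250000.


map_cm = 1753 * 100 / 250000 = 0.7012 cm ≈ 0.7 cm

0.7 cm


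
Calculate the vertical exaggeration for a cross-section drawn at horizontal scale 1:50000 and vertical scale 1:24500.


VE = horizontal_scale / vertical_scale = 50000 / 24500 ≈ 2.0

2.0x


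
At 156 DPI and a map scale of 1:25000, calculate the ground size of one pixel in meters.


pixel_cm = 2.54 / 156 ≈ 0.016282 cm
ground = pixel_cm * 25000 / 100 = 2.54 * 25000 / (156 * 100) = 63500 / 15600 ≈ 4.07 m

4.07 m


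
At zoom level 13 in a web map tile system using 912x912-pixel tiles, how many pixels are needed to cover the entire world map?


tiles per axis = 2^13 = 8192
total tiles = 8192^2 = 67108864
pixels per axis = 8192 * 912 = 7471104
total pixels = 7471104^2 = 55817394978816

55817394978816 pixels


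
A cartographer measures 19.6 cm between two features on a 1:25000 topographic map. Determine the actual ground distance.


ground = 19.6 cm * 25000 / 100 = 4900.0 m = 4.9 km

4.9 km


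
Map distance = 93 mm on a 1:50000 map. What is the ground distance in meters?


ground = 93 mm * 50000 / 1000 = 4650.0 m

4650.0 m


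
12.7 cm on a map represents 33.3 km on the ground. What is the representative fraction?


ground = 33.3 km = 3330000 cm; RF denominator = ground / map = 3330000 / 12.7 ≈ 262205; RF = 1:262205

1:262205


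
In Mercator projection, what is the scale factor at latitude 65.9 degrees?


SF = 1 / cos(65.9) = 1 / 0.40833 = 2.449

2.449


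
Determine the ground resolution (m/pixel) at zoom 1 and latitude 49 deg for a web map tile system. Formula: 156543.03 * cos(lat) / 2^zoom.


res = 156543.03 * cos(49) / 2^1 = 156543.03 * 0.65605903 / 2 = 51350.73 m/pixel

51350.73 m/pixel


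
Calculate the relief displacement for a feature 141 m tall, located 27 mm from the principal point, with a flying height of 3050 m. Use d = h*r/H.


d = h * r / H = 141 * 27 / 3050 = 1.25 mm

1.25 mm


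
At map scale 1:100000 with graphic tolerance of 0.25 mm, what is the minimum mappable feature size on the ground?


ground = 0.25 mm * 100000 / 1000 = 25.0 m

25.0 m


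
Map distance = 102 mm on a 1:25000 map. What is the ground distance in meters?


ground = 102 mm * 25000 / 1000 = 2550.0 m

2550.0 m


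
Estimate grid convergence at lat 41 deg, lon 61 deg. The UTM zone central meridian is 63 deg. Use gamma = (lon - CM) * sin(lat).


gamma = (61 - 63) * sin(41) = -2 * 0.656059 = -1.312 degrees

-1.312 degrees


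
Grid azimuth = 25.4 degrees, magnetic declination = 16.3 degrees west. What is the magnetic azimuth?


magnetic azimuth = grid azimuth - declination (east +ve)
mag_az = 25.4 - -16.3 = 41.7 degrees

41.7 degrees


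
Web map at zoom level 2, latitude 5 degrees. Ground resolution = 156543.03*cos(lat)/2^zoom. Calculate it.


res = 156543.03 * cos(5) / 2^2 = 156543.03 * 0.9961947 / 4 = 38986.83 m/pixel

38986.83 m/pixel


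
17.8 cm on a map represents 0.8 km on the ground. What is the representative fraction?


ground = 0.8 km = 80000 cm; RF denominator = ground / map = 80000 / 17.8 ≈ 4494; RF = 1:4494

1:4494


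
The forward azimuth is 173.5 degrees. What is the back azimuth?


back azimuth = (173.5 + 180) mod 360 = 353.5 degrees

353.5 degrees


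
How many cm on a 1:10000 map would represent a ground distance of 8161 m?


map_cm = 8161 * 100 / 10000 = 81.61 cm

81.61 cm


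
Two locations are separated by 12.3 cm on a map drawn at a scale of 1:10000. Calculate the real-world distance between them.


ground = 12.3 cm * 10000 / 100 = 1230.0 m = 1.23 km

1.23 km


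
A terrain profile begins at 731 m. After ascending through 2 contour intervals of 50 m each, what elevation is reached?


elevation = 731 + 2 * 50 = 831 m

831 m


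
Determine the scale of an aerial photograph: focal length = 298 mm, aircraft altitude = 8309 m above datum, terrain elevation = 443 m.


scale = f / (H - h) = 298 mm / 7866 m = 298 / 7866000 = 1:26396

1:26396


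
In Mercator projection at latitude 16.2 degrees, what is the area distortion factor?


area_distortion = 1/cos^2(16.2) = 1.084

1.084


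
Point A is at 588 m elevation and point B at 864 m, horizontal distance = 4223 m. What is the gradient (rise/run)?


gradient = (864 - 588) / 4223 = 276 / 4223 = 0.0654

0.0654


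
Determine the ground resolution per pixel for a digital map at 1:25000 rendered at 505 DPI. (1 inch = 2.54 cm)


pixel_cm = 2.54 / 505 ≈ 0.00503 cm
ground = pixel_cm * 25000 / 100 = 2.54 * 25000 / (505 * 100) = 63500 / 50500 ≈ 1.26 m

1.26 m


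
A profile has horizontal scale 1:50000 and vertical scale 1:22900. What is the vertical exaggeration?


VE = horizontal_scale / vertical_scale = 50000 / 22900 ≈ 2.2

2.2x


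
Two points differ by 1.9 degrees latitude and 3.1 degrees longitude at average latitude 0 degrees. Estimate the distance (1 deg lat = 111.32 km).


dlat_km = 1.9 * 111.32 = 211.508
dlon_km = 3.1 * 111.32 * cos(0) ≈ 345.092
dist = sqrt(211.508^2 + 345.092^2) ≈ 404.8 km

404.8 km


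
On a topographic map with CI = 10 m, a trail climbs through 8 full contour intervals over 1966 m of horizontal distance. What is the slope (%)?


elevation change = 8 * 10 = 80 m
slope = 80 / 1966 * 100 = 4.1%

4.1%


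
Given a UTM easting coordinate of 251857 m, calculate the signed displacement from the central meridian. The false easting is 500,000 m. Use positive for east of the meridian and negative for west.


displacement = 251857 - 500000 = -248143 m

-248143 m


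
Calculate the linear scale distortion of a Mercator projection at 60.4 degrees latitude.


SF = 1 / cos(60.4) = 1 / 0.493942 = 2.025

2.025


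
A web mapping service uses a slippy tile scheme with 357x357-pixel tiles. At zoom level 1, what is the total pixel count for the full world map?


tiles per axis = 2^1 = 2
total tiles = 2^2 = 4
pixels per axis = 2 * 357 = 714
total pixels = 714^2 = 509796

509796 pixels


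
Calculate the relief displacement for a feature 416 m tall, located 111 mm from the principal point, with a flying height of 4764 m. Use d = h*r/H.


d = h * r / H = 416 * 111 / 4764 = 9.69 mm

9.69 mm


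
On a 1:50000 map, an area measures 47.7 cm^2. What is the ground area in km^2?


ground_area = 47.7 * (50000/100)^2 = 11925000.0 m^2 = 11.925 km^2

11.925 km^2


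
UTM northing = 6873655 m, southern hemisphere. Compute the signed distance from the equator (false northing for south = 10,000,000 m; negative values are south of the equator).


For southern: actual = 6873655 - 10000000 = -3126345 m

-3126345 m


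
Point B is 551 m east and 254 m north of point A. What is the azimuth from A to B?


az = atan2(551, 254) = 65.3 deg
adjusted to 0-360: 65.3 degrees

65.3 degrees


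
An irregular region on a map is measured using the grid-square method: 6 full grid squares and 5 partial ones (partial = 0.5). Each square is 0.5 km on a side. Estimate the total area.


effective squares = 6 + 5 * 0.5 = 8.5
area = 8.5 * 0.25 = 2.125 km^2

2.125 km^2


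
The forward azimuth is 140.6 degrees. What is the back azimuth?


back azimuth = (140.6 + 180) mod 360 = 320.6 degrees

320.6 degrees


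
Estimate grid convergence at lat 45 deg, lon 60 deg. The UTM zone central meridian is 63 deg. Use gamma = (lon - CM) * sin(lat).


gamma = (60 - 63) * sin(45) = -3 * 0.707107 = -2.121 degrees

-2.121 degrees


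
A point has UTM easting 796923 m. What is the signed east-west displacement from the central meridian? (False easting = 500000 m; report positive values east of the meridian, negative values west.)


displacement = 796923 - 500000 = 296923 m

296923 m


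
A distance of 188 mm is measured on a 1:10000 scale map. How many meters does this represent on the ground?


ground = 188 mm * 10000 / 1000 = 1880.0 m

1880.0 m


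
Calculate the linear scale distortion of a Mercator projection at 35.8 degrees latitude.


SF = 1 / cos(35.8) = 1 / 0.811064 = 1.233

1.233


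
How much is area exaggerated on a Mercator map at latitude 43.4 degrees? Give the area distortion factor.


area_distortion = 1/cos^2(43.4) = 1.894

1.894


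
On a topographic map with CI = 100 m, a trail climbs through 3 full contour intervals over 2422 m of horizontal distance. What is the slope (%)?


elevation change = 3 * 100 = 300 m
slope = 300 / 2422 * 100 = 12.4%

12.4%


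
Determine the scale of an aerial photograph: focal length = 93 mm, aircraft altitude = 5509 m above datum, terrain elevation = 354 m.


scale = f / (H - h) = 93 mm / 5155 m = 93 / 5155000 = 1:55430

1:55430


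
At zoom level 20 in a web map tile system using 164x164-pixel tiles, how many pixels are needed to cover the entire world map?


tiles per axis = 2^20 = 1048576
total tiles = 1048576^2 = 1099511627776
pixels per axis = 1048576 * 164 = 171966464
total pixels = 171966464^2 = 29572464740663296

29572464740663296 pixels


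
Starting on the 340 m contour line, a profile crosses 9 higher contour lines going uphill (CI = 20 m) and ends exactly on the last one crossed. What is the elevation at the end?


elevation = 340 + 9 * 20 = 520 m

520 m


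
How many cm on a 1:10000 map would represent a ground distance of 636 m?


map_cm = 636 * 100 / 10000 = 6.36 cm

6.36 cm


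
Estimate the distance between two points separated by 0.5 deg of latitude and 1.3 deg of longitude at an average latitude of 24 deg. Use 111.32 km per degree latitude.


dlat_km = 0.5 * 111.32 = 55.66
dlon_km = 1.3 * 111.32 * cos(24) ≈ 132.205
dist = sqrt(55.66^2 + 132.205^2) ≈ 143.4 km

143.4 km


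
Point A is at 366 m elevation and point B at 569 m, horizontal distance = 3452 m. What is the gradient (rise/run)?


gradient = (569 - 366) / 3452 = 203 / 3452 = 0.0588

0.0588


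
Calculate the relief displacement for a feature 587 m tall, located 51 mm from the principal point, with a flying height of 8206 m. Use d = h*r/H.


d = h * r / H = 587 * 51 / 8206 = 3.65 mm

3.65 mm


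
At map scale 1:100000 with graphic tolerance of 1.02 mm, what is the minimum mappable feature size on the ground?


ground = 1.02 mm * 100000 / 1000 = 102.0 m

102.0 m


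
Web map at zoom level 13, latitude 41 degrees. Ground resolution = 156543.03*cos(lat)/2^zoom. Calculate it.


res = 156543.03 * cos(41) / 2^13 = 156543.03 * 0.75470958 / 8192 = 14.42 m/pixel

14.42 m/pixel


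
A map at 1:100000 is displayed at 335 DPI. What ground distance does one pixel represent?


pixel_cm = 2.54 / 335 ≈ 0.007582 cm
ground = pixel_cm * 100000 / 100 = 2.54 * 100000 / (335 * 100) = 254000 / 33500 ≈ 7.58 m

7.58 m


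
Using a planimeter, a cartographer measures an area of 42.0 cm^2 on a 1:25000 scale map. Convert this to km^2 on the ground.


ground_area = 42.0 * (25000/100)^2 = 2625000.0 m^2 = 2.625 km^2

2.625 km^2


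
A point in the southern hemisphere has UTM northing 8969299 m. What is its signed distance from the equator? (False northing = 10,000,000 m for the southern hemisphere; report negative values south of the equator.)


For southern: actual = 8969299 - 10000000 = -1030701 m

-1030701 m


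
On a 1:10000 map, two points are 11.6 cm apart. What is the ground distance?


ground = 11.6 cm * 10000 / 100 = 1160.0 m = 1.16 km

1.16 km


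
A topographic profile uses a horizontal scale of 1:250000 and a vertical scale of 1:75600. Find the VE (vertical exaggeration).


VE = horizontal_scale / vertical_scale = 250000 / 75600 ≈ 3.3

3.3x


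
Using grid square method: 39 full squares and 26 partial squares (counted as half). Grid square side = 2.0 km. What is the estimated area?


effective squares = 39 + 26 * 0.5 = 52.0
area = 52.0 * 4.0 = 208.0 km^2

208.0 km^2


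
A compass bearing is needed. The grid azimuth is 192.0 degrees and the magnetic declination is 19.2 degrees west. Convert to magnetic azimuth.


magnetic azimuth = grid azimuth - declination (east +ve)
mag_az = 192.0 - -19.2 = 211.2 degrees

211.2 degrees


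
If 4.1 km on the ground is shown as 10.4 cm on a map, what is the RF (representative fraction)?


ground = 4.1 km = 410000 cm; RF denominator = ground / map = 410000 / 10.4 ≈ 39423; RF = 1:39423

1:39423


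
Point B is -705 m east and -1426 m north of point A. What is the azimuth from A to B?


az = atan2(-705, -1426) = -153.7 deg
adjusted to 0-360: 206.3 degrees

206.3 degrees


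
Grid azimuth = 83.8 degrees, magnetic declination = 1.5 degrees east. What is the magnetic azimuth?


magnetic azimuth = grid azimuth - declination (east +ve)
mag_az = 83.8 - 1.5 = 82.3 degrees

82.3 degrees


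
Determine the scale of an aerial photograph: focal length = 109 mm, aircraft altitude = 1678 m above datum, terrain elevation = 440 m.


scale = f / (H - h) = 109 mm / 1238 m = 109 / 1238000 = 1:11358

1:11358


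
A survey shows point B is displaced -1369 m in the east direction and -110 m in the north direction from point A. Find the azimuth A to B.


az = atan2(-1369, -110) = -94.6 deg
adjusted to 0-360: 265.4 degrees

265.4 degrees


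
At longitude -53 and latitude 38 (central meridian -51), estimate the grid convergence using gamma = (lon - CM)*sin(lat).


gamma = (-53 - -51) * sin(38) = -2 * 0.615661 = -1.231 degrees

-1.231 degrees


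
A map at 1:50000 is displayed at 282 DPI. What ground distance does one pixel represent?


pixel_cm = 2.54 / 282 ≈ 0.009007 cm
ground = pixel_cm * 50000 / 100 = 2.54 * 50000 / (282 * 100) = 127000 / 28200 ≈ 4.5 m

4.5 m


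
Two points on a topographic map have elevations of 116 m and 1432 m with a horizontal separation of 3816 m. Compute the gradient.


gradient = (1432 - 116) / 3816 = 1316 / 3816 = 0.3449

0.3449


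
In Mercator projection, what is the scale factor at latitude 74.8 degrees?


SF = 1 / cos(74.8) = 1 / 0.262189 = 3.814

3.814


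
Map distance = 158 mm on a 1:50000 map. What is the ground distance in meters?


ground = 158 mm * 50000 / 1000 = 7900.0 m

7900.0 m


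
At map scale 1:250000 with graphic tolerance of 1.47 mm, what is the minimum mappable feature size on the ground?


ground = 1.47 mm * 250000 / 1000 = 367.5 m

367.5 m


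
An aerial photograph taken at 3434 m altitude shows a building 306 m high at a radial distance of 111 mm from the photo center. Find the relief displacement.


d = h * r / H = 306 * 111 / 3434 = 9.89 mm

9.89 mm


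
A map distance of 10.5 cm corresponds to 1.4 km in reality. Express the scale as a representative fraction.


ground = 1.4 km = 140000 cm; RF denominator = ground / map = 140000 / 10.5 ≈ 13333; RF = 1:13333

1:13333
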